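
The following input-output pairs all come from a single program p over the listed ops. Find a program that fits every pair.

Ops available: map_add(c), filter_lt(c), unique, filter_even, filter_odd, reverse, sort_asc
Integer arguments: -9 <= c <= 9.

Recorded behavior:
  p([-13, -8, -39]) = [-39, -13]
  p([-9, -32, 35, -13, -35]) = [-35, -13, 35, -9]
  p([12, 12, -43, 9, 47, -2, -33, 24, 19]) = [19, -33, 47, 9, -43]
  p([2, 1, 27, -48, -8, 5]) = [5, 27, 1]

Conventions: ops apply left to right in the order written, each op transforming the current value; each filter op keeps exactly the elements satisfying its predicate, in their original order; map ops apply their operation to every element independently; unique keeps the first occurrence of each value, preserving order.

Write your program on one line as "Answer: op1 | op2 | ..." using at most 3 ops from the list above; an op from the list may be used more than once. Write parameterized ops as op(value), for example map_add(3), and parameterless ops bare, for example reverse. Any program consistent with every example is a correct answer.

unique | reverse | filter_odd

Check, running the answer program on each example:
  [-13, -8, -39] -> [-13, -8, -39] -> [-39, -8, -13] -> [-39, -13]
  [-9, -32, 35, -13, -35] -> [-9, -32, 35, -13, -35] -> [-35, -13, 35, -32, -9] -> [-35, -13, 35, -9]
  [12, 12, -43, 9, 47, -2, -33, 24, 19] -> [12, -43, 9, 47, -2, -33, 24, 19] -> [19, 24, -33, -2, 47, 9, -43, 12] -> [19, -33, 47, 9, -43]
  [2, 1, 27, -48, -8, 5] -> [2, 1, 27, -48, -8, 5] -> [5, -8, -48, 27, 1, 2] -> [5, 27, 1]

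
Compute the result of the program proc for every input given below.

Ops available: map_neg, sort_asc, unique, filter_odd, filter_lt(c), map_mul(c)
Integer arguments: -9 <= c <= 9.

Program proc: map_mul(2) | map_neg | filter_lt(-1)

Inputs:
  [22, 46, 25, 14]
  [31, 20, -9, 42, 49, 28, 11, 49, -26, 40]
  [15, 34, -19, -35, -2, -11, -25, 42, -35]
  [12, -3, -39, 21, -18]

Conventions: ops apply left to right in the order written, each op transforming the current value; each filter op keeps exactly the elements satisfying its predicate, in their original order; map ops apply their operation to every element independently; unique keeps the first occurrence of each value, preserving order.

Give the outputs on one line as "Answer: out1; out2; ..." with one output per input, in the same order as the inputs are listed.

Execution, op by op:
  [22, 46, 25, 14] -> [44, 92, 50, 28] -> [-44, -92, -50, -28] -> [-44, -92, -50, -28]
  [31, 20, -9, 42, 49, 28, 11, 49, -26, 40] -> [62, 40, -18, 84, 98, 56, 22, 98, -52, 80] -> [-62, -40, 18, -84, -98, -56, -22, -98, 52, -80] -> [-62, -40, -84, -98, -56, -22, -98, -80]
  [15, 34, -19, -35, -2, -11, -25, 42, -35] -> [30, 68, -38, -70, -4, -22, -50, 84, -70] -> [-30, -68, 38, 70, 4, 22, 50, -84, 70] -> [-30, -68, -84]
  [12, -3, -39, 21, -18] -> [24, -6, -78, 42, -36] -> [-24, 6, 78, -42, 36] -> [-24, -42]

[-44, -92, -50, -28]; [-62, -40, -84, -98, -56, -22, -98, -80]; [-30, -68, -84]; [-24, -42]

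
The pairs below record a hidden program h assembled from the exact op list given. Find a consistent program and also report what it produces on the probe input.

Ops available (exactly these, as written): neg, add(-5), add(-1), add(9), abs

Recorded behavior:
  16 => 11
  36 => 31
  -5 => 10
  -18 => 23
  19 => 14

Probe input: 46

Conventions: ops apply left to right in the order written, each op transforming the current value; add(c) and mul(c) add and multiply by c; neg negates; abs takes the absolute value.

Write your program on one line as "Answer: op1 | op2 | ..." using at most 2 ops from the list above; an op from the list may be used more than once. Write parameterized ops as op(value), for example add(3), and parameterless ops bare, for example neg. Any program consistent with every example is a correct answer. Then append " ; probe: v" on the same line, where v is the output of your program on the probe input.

add(-5) | abs ; probe: 41

Check, running the answer program on each example:
  16 -> 11 -> 11
  36 -> 31 -> 31
  -5 -> -10 -> 10
  -18 -> -23 -> 23
  19 -> 14 -> 14
  probe: 46 -> 41 -> 41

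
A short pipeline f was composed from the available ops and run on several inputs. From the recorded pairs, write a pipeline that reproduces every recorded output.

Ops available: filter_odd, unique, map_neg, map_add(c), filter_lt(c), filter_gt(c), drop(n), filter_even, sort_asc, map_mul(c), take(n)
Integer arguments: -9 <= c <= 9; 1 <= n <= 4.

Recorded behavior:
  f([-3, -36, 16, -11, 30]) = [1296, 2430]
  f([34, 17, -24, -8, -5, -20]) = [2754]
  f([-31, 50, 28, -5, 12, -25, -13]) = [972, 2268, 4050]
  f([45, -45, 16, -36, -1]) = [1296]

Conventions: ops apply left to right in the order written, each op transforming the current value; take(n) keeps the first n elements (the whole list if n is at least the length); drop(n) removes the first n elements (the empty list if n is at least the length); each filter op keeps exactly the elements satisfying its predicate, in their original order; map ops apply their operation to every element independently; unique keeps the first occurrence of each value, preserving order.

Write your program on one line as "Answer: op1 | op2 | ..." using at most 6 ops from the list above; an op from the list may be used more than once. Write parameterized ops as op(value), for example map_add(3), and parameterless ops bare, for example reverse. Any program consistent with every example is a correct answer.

sort_asc | drop(1) | filter_even | map_mul(-9) | filter_lt(1) | map_mul(-9)

Check, running the answer program on each example:
  [-3, -36, 16, -11, 30] -> [-36, -11, -3, 16, 30] -> [-11, -3, 16, 30] -> [16, 30] -> [-144, -270] -> [-144, -270] -> [1296, 2430]
  [34, 17, -24, -8, -5, -20] -> [-24, -20, -8, -5, 17, 34] -> [-20, -8, -5, 17, 34] -> [-20, -8, 34] -> [180, 72, -306] -> [-306] -> [2754]
  [-31, 50, 28, -5, 12, -25, -13] -> [-31, -25, -13, -5, 12, 28, 50] -> [-25, -13, -5, 12, 28, 50] -> [12, 28, 50] -> [-108, -252, -450] -> [-108, -252, -450] -> [972, 2268, 4050]
  [45, -45, 16, -36, -1] -> [-45, -36, -1, 16, 45] -> [-36, -1, 16, 45] -> [-36, 16] -> [324, -144] -> [-144] -> [1296]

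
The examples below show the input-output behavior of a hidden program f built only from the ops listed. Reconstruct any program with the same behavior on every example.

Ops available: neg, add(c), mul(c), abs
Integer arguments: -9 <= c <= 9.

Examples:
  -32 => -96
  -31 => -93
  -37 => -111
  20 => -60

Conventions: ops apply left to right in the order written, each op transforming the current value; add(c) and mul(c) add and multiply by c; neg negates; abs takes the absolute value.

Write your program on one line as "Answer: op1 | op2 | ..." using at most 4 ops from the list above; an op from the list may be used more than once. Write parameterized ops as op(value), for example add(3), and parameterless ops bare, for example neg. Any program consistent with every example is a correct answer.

mul(3) | neg | abs | neg

Check, running the answer program on each example:
  -32 -> -96 -> 96 -> 96 -> -96
  -31 -> -93 -> 93 -> 93 -> -93
  -37 -> -111 -> 111 -> 111 -> -111
  20 -> 60 -> -60 -> 60 -> -60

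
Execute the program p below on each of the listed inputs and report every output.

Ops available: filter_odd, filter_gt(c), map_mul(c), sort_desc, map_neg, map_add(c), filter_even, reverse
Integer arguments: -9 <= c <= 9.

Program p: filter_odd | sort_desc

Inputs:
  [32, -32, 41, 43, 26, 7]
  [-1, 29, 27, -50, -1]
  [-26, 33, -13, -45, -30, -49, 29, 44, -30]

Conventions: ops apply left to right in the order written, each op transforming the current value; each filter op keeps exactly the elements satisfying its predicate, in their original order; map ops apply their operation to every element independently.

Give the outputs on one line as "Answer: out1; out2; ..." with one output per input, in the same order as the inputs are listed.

Execution, op by op:
  [32, -32, 41, 43, 26, 7] -> [41, 43, 7] -> [43, 41, 7]
  [-1, 29, 27, -50, -1] -> [-1, 29, 27, -1] -> [29, 27, -1, -1]
  [-26, 33, -13, -45, -30, -49, 29, 44, -30] -> [33, -13, -45, -49, 29] -> [33, 29, -13, -45, -49]

[43, 41, 7]; [29, 27, -1, -1]; [33, 29, -13, -45, -49]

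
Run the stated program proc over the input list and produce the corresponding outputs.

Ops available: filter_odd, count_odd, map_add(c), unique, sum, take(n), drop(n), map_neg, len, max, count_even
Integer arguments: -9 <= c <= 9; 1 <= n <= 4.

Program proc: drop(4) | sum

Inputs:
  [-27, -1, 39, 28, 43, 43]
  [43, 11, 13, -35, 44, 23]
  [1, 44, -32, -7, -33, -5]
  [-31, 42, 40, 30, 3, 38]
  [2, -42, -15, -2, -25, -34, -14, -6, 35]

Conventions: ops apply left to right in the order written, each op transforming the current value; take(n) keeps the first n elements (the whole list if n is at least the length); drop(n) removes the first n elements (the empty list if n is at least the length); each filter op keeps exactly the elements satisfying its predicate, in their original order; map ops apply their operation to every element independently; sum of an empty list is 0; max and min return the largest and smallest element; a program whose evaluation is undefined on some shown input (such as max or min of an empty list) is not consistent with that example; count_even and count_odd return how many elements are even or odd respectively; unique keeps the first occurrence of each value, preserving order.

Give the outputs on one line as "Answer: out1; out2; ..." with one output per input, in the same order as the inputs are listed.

Execution, op by op:
  [-27, -1, 39, 28, 43, 43] -> [43, 43] -> 86
  [43, 11, 13, -35, 44, 23] -> [44, 23] -> 67
  [1, 44, -32, -7, -33, -5] -> [-33, -5] -> -38
  [-31, 42, 40, 30, 3, 38] -> [3, 38] -> 41
  [2, -42, -15, -2, -25, -34, -14, -6, 35] -> [-25, -34, -14, -6, 35] -> -44

86; 67; -38; 41; -44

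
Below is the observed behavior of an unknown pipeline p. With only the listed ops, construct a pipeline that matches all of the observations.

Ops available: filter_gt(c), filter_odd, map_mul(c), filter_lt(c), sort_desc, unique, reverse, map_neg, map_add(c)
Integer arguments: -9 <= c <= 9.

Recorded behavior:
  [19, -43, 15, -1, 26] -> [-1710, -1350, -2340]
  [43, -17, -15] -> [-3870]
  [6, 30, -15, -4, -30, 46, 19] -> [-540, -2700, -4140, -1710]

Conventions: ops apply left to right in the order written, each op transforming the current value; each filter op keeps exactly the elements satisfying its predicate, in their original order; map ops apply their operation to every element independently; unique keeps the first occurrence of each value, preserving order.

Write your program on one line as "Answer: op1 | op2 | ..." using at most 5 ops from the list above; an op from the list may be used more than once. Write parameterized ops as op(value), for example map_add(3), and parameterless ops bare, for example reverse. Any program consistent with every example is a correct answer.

map_neg | map_mul(-9) | filter_gt(-1) | map_mul(-5) | map_mul(2)

Check, running the answer program on each example:
  [19, -43, 15, -1, 26] -> [-19, 43, -15, 1, -26] -> [171, -387, 135, -9, 234] -> [171, 135, 234] -> [-855, -675, -1170] -> [-1710, -1350, -2340]
  [43, -17, -15] -> [-43, 17, 15] -> [387, -153, -135] -> [387] -> [-1935] -> [-3870]
  [6, 30, -15, -4, -30, 46, 19] -> [-6, -30, 15, 4, 30, -46, -19] -> [54, 270, -135, -36, -270, 414, 171] -> [54, 270, 414, 171] -> [-270, -1350, -2070, -855] -> [-540, -2700, -4140, -1710]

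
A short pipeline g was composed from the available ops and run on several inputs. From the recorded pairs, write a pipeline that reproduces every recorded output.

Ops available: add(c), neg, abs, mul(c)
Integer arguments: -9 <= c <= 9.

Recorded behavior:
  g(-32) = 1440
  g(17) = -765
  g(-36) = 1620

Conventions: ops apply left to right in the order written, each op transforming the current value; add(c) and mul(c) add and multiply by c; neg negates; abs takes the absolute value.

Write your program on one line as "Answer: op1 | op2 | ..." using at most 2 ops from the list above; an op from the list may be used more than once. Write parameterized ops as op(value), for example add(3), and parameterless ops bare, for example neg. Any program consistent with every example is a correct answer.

mul(5) | mul(-9)

Check, running the answer program on each example:
  -32 -> -160 -> 1440
  17 -> 85 -> -765
  -36 -> -180 -> 1620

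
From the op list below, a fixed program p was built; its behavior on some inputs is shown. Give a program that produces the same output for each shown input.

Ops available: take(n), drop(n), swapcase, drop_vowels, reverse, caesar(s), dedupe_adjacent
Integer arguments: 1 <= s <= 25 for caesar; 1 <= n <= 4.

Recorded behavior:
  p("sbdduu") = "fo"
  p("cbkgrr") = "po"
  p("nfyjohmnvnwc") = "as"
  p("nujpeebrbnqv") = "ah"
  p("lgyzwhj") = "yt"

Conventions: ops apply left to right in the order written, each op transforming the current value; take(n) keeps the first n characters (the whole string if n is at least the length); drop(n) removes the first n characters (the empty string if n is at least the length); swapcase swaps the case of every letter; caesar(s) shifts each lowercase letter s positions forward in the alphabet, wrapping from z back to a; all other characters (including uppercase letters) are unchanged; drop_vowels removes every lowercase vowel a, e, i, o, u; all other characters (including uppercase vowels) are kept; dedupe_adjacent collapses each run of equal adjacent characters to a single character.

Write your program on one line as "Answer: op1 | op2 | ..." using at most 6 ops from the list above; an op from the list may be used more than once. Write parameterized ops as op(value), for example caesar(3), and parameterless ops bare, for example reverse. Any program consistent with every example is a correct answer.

dedupe_adjacent | caesar(5) | drop_vowels | caesar(8) | take(2)

Check, running the answer program on each example:
  "sbdduu" -> "sbdu" -> "xgiz" -> "xgz" -> "foh" -> "fo"
  "cbkgrr" -> "cbkgr" -> "hgplw" -> "hgplw" -> "poxte" -> "po"
  "nfyjohmnvnwc" -> "nfyjohmnvnwc" -> "skdotmrsasbh" -> "skdtmrssbh" -> "aslbuzaajp" -> "as"
  "nujpeebrbnqv" -> "nujpebrbnqv" -> "szoujgwgsva" -> "szjgwgsv" -> "ahroeoad" -> "ah"
  "lgyzwhj" -> "lgyzwhj" -> "qldebmo" -> "qldbm" -> "ytlju" -> "yt"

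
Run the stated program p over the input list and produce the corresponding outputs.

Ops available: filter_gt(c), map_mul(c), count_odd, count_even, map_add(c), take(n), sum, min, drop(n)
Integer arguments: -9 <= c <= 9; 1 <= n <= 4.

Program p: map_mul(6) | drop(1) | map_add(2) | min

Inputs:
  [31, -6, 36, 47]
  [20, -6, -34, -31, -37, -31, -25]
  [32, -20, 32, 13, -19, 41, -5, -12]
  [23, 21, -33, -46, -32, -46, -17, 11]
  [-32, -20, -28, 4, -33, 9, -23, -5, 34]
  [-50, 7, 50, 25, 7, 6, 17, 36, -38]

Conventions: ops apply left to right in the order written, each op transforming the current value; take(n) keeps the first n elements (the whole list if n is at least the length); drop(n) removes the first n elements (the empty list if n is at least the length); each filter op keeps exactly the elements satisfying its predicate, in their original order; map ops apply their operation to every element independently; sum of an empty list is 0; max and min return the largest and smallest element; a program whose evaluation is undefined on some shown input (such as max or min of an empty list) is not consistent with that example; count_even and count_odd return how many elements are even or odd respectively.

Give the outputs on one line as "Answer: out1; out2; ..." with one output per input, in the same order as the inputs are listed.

-34; -220; -118; -274; -196; -226

Execution, op by op:
  [31, -6, 36, 47] -> [186, -36, 216, 282] -> [-36, 216, 282] -> [-34, 218, 284] -> -34
  [20, -6, -34, -31, -37, -31, -25] -> [120, -36, -204, -186, -222, -186, -150] -> [-36, -204, -186, -222, -186, -150] -> [-34, -202, -184, -220, -184, -148] -> -220
  [32, -20, 32, 13, -19, 41, -5, -12] -> [192, -120, 192, 78, -114, 246, -30, -72] -> [-120, 192, 78, -114, 246, -30, -72] -> [-118, 194, 80, -112, 248, -28, -70] -> -118
  [23, 21, -33, -46, -32, -46, -17, 11] -> [138, 126, -198, -276, -192, -276, -102, 66] -> [126, -198, -276, -192, -276, -102, 66] -> [128, -196, -274, -190, -274, -100, 68] -> -274
  [-32, -20, -28, 4, -33, 9, -23, -5, 34] -> [-192, -120, -168, 24, -198, 54, -138, -30, 204] -> [-120, -168, 24, -198, 54, -138, -30, 204] -> [-118, -166, 26, -196, 56, -136, -28, 206] -> -196
  [-50, 7, 50, 25, 7, 6, 17, 36, -38] -> [-300, 42, 300, 150, 42, 36, 102, 216, -228] -> [42, 300, 150, 42, 36, 102, 216, -228] -> [44, 302, 152, 44, 38, 104, 218, -226] -> -226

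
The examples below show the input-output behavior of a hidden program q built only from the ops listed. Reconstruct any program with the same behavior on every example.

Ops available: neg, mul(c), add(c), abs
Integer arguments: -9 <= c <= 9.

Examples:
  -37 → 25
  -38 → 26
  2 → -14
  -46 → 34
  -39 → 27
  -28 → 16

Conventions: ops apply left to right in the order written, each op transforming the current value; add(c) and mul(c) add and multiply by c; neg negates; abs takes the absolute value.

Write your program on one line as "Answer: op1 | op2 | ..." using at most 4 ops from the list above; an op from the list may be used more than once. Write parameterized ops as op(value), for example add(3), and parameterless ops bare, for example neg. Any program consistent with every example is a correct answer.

neg | add(-7) | add(-5)

Check, running the answer program on each example:
  -37 -> 37 -> 30 -> 25
  -38 -> 38 -> 31 -> 26
  2 -> -2 -> -9 -> -14
  -46 -> 46 -> 39 -> 34
  -39 -> 39 -> 32 -> 27
  -28 -> 28 -> 21 -> 16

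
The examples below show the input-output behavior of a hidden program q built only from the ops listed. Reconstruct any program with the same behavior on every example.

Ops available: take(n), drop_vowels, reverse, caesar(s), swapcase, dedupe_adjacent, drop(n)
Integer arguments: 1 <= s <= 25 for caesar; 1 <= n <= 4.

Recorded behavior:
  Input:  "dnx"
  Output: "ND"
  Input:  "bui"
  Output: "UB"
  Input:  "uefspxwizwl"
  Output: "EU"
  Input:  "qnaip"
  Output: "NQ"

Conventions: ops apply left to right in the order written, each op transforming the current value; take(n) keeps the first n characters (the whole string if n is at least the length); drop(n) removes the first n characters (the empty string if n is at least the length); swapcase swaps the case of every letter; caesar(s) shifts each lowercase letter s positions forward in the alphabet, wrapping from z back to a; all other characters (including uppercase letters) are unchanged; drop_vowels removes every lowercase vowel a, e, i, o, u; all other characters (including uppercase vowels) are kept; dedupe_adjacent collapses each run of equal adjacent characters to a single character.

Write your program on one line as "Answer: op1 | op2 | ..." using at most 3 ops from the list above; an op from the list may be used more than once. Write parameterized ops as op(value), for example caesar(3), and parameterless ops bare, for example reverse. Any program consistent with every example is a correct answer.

take(2) | swapcase | reverse

Check, running the answer program on each example:
  "dnx" -> "dn" -> "DN" -> "ND"
  "bui" -> "bu" -> "BU" -> "UB"
  "uefspxwizwl" -> "ue" -> "UE" -> "EU"
  "qnaip" -> "qn" -> "QN" -> "NQ"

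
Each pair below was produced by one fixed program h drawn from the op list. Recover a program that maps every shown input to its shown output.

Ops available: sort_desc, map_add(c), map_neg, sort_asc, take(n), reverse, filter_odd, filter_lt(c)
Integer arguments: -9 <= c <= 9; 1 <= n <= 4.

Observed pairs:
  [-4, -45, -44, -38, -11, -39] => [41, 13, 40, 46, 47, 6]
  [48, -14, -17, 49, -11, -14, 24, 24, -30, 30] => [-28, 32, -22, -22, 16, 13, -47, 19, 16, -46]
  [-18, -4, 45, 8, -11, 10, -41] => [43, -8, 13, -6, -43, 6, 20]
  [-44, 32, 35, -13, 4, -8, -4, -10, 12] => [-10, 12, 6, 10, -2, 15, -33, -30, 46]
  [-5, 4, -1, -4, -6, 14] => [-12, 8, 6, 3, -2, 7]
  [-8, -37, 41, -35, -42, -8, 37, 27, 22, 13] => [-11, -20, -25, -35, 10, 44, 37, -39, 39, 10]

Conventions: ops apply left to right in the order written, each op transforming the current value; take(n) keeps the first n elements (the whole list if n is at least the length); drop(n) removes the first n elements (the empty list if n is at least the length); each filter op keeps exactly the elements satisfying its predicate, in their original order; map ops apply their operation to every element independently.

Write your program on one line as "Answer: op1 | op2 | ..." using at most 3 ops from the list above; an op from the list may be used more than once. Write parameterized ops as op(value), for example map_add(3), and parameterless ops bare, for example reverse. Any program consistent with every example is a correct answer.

map_neg | map_add(2) | reverse

Check, running the answer program on each example:
  [-4, -45, -44, -38, -11, -39] -> [4, 45, 44, 38, 11, 39] -> [6, 47, 46, 40, 13, 41] -> [41, 13, 40, 46, 47, 6]
  [48, -14, -17, 49, -11, -14, 24, 24, -30, 30] -> [-48, 14, 17, -49, 11, 14, -24, -24, 30, -30] -> [-46, 16, 19, -47, 13, 16, -22, -22, 32, -28] -> [-28, 32, -22, -22, 16, 13, -47, 19, 16, -46]
  [-18, -4, 45, 8, -11, 10, -41] -> [18, 4, -45, -8, 11, -10, 41] -> [20, 6, -43, -6, 13, -8, 43] -> [43, -8, 13, -6, -43, 6, 20]
  [-44, 32, 35, -13, 4, -8, -4, -10, 12] -> [44, -32, -35, 13, -4, 8, 4, 10, -12] -> [46, -30, -33, 15, -2, 10, 6, 12, -10] -> [-10, 12, 6, 10, -2, 15, -33, -30, 46]
  [-5, 4, -1, -4, -6, 14] -> [5, -4, 1, 4, 6, -14] -> [7, -2, 3, 6, 8, -12] -> [-12, 8, 6, 3, -2, 7]
  [-8, -37, 41, -35, -42, -8, 37, 27, 22, 13] -> [8, 37, -41, 35, 42, 8, -37, -27, -22, -13] -> [10, 39, -39, 37, 44, 10, -35, -25, -20, -11] -> [-11, -20, -25, -35, 10, 44, 37, -39, 39, 10]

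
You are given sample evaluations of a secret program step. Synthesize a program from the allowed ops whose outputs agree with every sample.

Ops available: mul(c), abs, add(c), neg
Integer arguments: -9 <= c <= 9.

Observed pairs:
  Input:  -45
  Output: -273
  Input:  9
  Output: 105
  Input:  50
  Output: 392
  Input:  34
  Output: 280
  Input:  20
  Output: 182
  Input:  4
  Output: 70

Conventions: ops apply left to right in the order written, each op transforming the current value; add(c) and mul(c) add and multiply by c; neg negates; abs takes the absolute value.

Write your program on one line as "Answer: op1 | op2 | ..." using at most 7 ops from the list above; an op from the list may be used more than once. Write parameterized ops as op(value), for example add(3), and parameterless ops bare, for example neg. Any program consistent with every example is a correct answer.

neg | add(-2) | neg | add(4) | neg | mul(-7)

Check, running the answer program on each example:
  -45 -> 45 -> 43 -> -43 -> -39 -> 39 -> -273
  9 -> -9 -> -11 -> 11 -> 15 -> -15 -> 105
  50 -> -50 -> -52 -> 52 -> 56 -> -56 -> 392
  34 -> -34 -> -36 -> 36 -> 40 -> -40 -> 280
  20 -> -20 -> -22 -> 22 -> 26 -> -26 -> 182
  4 -> -4 -> -6 -> 6 -> 10 -> -10 -> 70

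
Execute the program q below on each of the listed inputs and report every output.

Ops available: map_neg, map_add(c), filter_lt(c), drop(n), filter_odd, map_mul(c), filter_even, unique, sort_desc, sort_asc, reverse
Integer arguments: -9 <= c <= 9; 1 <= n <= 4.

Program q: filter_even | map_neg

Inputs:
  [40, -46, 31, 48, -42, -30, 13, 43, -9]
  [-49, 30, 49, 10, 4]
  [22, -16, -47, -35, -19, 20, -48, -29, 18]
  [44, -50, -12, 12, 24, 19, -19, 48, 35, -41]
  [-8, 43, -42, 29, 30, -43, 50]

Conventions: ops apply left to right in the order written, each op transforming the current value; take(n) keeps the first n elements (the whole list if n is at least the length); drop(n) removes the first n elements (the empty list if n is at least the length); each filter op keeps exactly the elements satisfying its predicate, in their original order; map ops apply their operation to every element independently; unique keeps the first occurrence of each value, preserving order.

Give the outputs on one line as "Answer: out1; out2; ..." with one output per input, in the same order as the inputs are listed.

[-40, 46, -48, 42, 30]; [-30, -10, -4]; [-22, 16, -20, 48, -18]; [-44, 50, 12, -12, -24, -48]; [8, 42, -30, -50]

Execution, op by op:
  [40, -46, 31, 48, -42, -30, 13, 43, -9] -> [40, -46, 48, -42, -30] -> [-40, 46, -48, 42, 30]
  [-49, 30, 49, 10, 4] -> [30, 10, 4] -> [-30, -10, -4]
  [22, -16, -47, -35, -19, 20, -48, -29, 18] -> [22, -16, 20, -48, 18] -> [-22, 16, -20, 48, -18]
  [44, -50, -12, 12, 24, 19, -19, 48, 35, -41] -> [44, -50, -12, 12, 24, 48] -> [-44, 50, 12, -12, -24, -48]
  [-8, 43, -42, 29, 30, -43, 50] -> [-8, -42, 30, 50] -> [8, 42, -30, -50]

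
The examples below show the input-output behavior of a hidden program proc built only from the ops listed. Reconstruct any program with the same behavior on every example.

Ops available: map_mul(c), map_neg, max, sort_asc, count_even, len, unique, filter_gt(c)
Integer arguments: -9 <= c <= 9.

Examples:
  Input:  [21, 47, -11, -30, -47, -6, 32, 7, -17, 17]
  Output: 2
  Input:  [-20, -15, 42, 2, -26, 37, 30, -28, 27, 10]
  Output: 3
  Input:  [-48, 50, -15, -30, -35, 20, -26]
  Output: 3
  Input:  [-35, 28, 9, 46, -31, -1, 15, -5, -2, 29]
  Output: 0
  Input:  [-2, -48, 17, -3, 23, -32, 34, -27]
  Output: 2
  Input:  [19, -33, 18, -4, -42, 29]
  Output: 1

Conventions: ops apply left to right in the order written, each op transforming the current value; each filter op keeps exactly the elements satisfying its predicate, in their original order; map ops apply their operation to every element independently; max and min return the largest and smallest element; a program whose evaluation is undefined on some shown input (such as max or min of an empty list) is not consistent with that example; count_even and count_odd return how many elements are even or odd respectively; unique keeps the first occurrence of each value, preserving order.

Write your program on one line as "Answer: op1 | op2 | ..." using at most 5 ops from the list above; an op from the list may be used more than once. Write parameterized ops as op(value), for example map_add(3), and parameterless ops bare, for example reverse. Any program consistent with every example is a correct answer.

map_neg | filter_gt(-1) | sort_asc | filter_gt(5) | count_even

Check, running the answer program on each example:
  [21, 47, -11, -30, -47, -6, 32, 7, -17, 17] -> [-21, -47, 11, 30, 47, 6, -32, -7, 17, -17] -> [11, 30, 47, 6, 17] -> [6, 11, 17, 30, 47] -> [6, 11, 17, 30, 47] -> 2
  [-20, -15, 42, 2, -26, 37, 30, -28, 27, 10] -> [20, 15, -42, -2, 26, -37, -30, 28, -27, -10] -> [20, 15, 26, 28] -> [15, 20, 26, 28] -> [15, 20, 26, 28] -> 3
  [-48, 50, -15, -30, -35, 20, -26] -> [48, -50, 15, 30, 35, -20, 26] -> [48, 15, 30, 35, 26] -> [15, 26, 30, 35, 48] -> [15, 26, 30, 35, 48] -> 3
  [-35, 28, 9, 46, -31, -1, 15, -5, -2, 29] -> [35, -28, -9, -46, 31, 1, -15, 5, 2, -29] -> [35, 31, 1, 5, 2] -> [1, 2, 5, 31, 35] -> [31, 35] -> 0
  [-2, -48, 17, -3, 23, -32, 34, -27] -> [2, 48, -17, 3, -23, 32, -34, 27] -> [2, 48, 3, 32, 27] -> [2, 3, 27, 32, 48] -> [27, 32, 48] -> 2
  [19, -33, 18, -4, -42, 29] -> [-19, 33, -18, 4, 42, -29] -> [33, 4, 42] -> [4, 33, 42] -> [33, 42] -> 1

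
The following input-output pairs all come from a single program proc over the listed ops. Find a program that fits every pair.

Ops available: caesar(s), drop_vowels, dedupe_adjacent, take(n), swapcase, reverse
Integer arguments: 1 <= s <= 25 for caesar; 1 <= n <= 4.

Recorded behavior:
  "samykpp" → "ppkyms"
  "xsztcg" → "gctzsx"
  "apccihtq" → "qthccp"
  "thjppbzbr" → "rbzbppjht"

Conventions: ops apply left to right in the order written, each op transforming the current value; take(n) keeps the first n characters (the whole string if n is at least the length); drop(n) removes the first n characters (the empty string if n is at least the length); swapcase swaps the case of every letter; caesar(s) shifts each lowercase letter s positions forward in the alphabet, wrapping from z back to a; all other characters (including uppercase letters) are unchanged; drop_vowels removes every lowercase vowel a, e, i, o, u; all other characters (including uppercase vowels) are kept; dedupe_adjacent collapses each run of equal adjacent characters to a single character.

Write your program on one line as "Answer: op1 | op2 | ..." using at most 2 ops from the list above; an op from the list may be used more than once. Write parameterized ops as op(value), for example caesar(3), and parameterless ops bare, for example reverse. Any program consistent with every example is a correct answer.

drop_vowels | reverse

Check, running the answer program on each example:
  "samykpp" -> "smykpp" -> "ppkyms"
  "xsztcg" -> "xsztcg" -> "gctzsx"
  "apccihtq" -> "pcchtq" -> "qthccp"
  "thjppbzbr" -> "thjppbzbr" -> "rbzbppjht"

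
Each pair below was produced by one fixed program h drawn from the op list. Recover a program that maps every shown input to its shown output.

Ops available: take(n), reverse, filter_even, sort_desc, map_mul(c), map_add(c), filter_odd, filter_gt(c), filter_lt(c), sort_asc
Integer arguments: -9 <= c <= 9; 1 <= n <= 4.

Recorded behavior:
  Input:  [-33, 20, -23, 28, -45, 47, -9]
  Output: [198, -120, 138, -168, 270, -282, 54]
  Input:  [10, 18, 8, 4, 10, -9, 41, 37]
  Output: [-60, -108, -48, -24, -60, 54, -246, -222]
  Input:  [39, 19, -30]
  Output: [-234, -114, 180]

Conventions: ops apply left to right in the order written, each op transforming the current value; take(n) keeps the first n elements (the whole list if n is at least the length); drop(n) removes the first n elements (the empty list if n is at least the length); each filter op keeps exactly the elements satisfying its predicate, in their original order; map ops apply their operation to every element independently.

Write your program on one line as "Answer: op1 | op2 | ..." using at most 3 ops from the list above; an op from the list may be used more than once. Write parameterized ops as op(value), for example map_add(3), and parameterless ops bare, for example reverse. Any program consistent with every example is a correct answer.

reverse | map_mul(-6) | reverse

Check, running the answer program on each example:
  [-33, 20, -23, 28, -45, 47, -9] -> [-9, 47, -45, 28, -23, 20, -33] -> [54, -282, 270, -168, 138, -120, 198] -> [198, -120, 138, -168, 270, -282, 54]
  [10, 18, 8, 4, 10, -9, 41, 37] -> [37, 41, -9, 10, 4, 8, 18, 10] -> [-222, -246, 54, -60, -24, -48, -108, -60] -> [-60, -108, -48, -24, -60, 54, -246, -222]
  [39, 19, -30] -> [-30, 19, 39] -> [180, -114, -234] -> [-234, -114, 180]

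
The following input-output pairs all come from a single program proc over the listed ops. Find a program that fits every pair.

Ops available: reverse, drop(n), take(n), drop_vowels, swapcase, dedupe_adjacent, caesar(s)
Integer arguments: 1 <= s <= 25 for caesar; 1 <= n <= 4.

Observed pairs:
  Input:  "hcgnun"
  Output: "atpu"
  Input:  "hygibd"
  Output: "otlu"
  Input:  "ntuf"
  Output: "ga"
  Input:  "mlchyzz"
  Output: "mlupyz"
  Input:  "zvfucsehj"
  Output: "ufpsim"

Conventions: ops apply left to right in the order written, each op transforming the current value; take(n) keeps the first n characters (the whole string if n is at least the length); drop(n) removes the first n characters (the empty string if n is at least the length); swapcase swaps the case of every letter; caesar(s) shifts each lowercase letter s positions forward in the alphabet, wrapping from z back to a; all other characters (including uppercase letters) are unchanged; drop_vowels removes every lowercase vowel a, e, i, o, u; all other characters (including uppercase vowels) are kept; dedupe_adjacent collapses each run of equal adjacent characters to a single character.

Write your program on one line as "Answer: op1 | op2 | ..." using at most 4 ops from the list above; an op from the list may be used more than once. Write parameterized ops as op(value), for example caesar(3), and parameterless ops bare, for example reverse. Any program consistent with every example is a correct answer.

drop_vowels | reverse | caesar(13) | drop(1)

Check, running the answer program on each example:
  "hcgnun" -> "hcgnn" -> "nngch" -> "aatpu" -> "atpu"
  "hygibd" -> "hygbd" -> "dbgyh" -> "qotlu" -> "otlu"
  "ntuf" -> "ntf" -> "ftn" -> "sga" -> "ga"
  "mlchyzz" -> "mlchyzz" -> "zzyhclm" -> "mmlupyz" -> "mlupyz"
  "zvfucsehj" -> "zvfcshj" -> "jhscfvz" -> "wufpsim" -> "ufpsim"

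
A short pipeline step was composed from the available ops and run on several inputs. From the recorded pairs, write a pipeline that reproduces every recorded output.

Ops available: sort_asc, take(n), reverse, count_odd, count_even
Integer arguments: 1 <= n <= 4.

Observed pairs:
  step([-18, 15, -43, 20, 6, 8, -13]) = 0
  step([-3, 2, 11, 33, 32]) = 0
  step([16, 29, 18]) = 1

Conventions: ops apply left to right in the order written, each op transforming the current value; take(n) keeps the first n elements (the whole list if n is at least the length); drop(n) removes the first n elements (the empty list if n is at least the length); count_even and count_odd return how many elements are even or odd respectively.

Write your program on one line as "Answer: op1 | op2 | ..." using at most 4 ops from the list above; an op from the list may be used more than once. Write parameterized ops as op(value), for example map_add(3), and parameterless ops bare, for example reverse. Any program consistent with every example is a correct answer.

reverse | sort_asc | take(1) | count_even

Check, running the answer program on each example:
  [-18, 15, -43, 20, 6, 8, -13] -> [-13, 8, 6, 20, -43, 15, -18] -> [-43, -18, -13, 6, 8, 15, 20] -> [-43] -> 0
  [-3, 2, 11, 33, 32] -> [32, 33, 11, 2, -3] -> [-3, 2, 11, 32, 33] -> [-3] -> 0
  [16, 29, 18] -> [18, 29, 16] -> [16, 18, 29] -> [16] -> 1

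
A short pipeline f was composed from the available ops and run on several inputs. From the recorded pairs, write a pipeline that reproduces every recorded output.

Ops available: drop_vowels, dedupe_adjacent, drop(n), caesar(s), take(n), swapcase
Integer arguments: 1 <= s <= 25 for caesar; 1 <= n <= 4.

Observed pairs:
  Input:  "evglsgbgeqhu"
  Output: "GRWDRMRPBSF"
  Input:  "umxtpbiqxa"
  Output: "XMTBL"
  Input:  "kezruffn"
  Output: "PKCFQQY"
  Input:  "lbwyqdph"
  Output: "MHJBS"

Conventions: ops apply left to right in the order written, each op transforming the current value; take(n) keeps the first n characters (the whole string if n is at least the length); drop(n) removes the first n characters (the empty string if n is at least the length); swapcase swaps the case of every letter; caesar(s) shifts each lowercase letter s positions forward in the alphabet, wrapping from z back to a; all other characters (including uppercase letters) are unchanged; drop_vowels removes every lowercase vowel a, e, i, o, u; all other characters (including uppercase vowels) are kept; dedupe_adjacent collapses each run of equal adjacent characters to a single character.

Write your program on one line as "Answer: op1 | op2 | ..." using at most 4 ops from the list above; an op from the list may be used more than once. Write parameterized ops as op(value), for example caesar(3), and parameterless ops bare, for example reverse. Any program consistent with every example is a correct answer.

caesar(11) | drop_vowels | drop(1) | swapcase

Check, running the answer program on each example:
  "evglsgbgeqhu" -> "pgrwdrmrpbsf" -> "pgrwdrmrpbsf" -> "grwdrmrpbsf" -> "GRWDRMRPBSF"
  "umxtpbiqxa" -> "fxieamtbil" -> "fxmtbl" -> "xmtbl" -> "XMTBL"
  "kezruffn" -> "vpkcfqqy" -> "vpkcfqqy" -> "pkcfqqy" -> "PKCFQQY"
  "lbwyqdph" -> "wmhjboas" -> "wmhjbs" -> "mhjbs" -> "MHJBS"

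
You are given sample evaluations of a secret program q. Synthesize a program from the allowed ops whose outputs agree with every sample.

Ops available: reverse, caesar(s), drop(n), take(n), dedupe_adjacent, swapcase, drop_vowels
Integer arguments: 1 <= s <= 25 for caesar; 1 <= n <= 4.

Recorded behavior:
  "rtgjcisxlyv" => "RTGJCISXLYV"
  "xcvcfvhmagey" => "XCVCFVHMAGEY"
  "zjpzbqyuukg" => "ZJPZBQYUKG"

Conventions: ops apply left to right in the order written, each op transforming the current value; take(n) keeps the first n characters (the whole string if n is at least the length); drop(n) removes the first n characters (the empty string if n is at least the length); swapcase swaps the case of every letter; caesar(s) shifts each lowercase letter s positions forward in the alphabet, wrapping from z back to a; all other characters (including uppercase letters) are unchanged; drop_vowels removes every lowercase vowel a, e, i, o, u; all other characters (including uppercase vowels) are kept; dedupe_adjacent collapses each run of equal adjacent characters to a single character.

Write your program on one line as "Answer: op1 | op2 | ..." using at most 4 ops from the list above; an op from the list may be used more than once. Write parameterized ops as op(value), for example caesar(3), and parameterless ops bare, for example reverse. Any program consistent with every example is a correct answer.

dedupe_adjacent | reverse | swapcase | reverse

Check, running the answer program on each example:
  "rtgjcisxlyv" -> "rtgjcisxlyv" -> "vylxsicjgtr" -> "VYLXSICJGTR" -> "RTGJCISXLYV"
  "xcvcfvhmagey" -> "xcvcfvhmagey" -> "yegamhvfcvcx" -> "YEGAMHVFCVCX" -> "XCVCFVHMAGEY"
  "zjpzbqyuukg" -> "zjpzbqyukg" -> "gkuyqbzpjz" -> "GKUYQBZPJZ" -> "ZJPZBQYUKG"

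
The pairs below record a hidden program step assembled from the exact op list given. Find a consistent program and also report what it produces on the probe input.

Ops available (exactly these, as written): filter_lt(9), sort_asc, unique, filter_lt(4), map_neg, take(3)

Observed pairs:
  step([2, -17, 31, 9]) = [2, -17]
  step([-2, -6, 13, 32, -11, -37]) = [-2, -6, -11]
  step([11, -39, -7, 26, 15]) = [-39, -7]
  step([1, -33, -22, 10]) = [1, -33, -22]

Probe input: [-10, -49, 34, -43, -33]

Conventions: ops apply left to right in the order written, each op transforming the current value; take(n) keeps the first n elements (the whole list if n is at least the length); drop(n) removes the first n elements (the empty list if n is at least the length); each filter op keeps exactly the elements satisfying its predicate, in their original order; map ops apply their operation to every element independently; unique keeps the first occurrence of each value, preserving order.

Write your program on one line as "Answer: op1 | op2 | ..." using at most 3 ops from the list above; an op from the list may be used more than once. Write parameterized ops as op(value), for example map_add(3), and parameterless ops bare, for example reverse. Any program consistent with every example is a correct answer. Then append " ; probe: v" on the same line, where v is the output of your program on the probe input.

filter_lt(4) | take(3) ; probe: [-10, -49, -43]

Check, running the answer program on each example:
  [2, -17, 31, 9] -> [2, -17] -> [2, -17]
  [-2, -6, 13, 32, -11, -37] -> [-2, -6, -11, -37] -> [-2, -6, -11]
  [11, -39, -7, 26, 15] -> [-39, -7] -> [-39, -7]
  [1, -33, -22, 10] -> [1, -33, -22] -> [1, -33, -22]
  probe: [-10, -49, 34, -43, -33] -> [-10, -49, -43, -33] -> [-10, -49, -43]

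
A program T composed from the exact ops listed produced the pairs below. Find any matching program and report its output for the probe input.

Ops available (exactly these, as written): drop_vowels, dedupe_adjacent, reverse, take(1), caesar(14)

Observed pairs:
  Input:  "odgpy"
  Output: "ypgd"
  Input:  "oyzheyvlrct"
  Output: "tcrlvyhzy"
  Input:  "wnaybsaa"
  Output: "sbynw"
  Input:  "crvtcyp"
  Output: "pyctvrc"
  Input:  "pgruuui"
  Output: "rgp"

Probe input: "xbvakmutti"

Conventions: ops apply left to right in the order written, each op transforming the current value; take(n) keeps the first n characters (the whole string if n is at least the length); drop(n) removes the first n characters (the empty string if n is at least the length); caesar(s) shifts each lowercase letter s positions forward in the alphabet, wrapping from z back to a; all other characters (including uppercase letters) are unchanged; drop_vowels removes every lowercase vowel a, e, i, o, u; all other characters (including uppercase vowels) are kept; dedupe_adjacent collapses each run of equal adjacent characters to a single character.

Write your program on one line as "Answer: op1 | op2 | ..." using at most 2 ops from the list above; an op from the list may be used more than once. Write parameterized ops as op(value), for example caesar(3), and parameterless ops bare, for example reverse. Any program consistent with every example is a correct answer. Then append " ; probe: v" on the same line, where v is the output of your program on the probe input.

drop_vowels | reverse ; probe: "ttmkvbx"

Check, running the answer program on each example:
  "odgpy" -> "dgpy" -> "ypgd"
  "oyzheyvlrct" -> "yzhyvlrct" -> "tcrlvyhzy"
  "wnaybsaa" -> "wnybs" -> "sbynw"
  "crvtcyp" -> "crvtcyp" -> "pyctvrc"
  "pgruuui" -> "pgr" -> "rgp"
  probe: "xbvakmutti" -> "xbvkmtt" -> "ttmkvbx"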